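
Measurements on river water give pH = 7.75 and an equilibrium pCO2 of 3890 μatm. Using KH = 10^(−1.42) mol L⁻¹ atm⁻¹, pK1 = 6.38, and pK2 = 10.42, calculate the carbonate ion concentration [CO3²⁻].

[CO2*] = KH · pCO2 = 10^(−1.42) × 3890×10^-6 = 1.479×10^-4 mol/L
α₀ = 1/(1 + K1/[H⁺] + K1K2/[H⁺]²) = 1/(1 + 10^+1.37 + 10^-1.30) = 0.04083
DIC = [CO2*]/α₀ = 1.479×10^-4 / 0.04083 = 3.622 mmol/L
[CO3²⁻] = α₂·DIC; α₂ = 0.002046, so [CO3²⁻] = 0.002046 × 3.622 = 0.00741 mmol/L = 7.41 μmol/L

[CO3²⁻] = 7.41 μmol/L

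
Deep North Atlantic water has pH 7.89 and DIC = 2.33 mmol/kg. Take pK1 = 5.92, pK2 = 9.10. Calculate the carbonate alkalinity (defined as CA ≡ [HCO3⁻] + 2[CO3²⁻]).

CA = 2.44 mmol/kg

CA = [HCO3⁻] + 2[CO3²⁻] = (α₁ + 2α₂)·DIC
At pH 7.89: [H⁺]/K1 = 10^-1.97 = 0.010715, K2/[H⁺] = 10^-1.21 = 0.061660
α₁ = 1/(1 + 0.010715 + 0.061660) = 1/1.0724 = 0.9325; α₂ = α₁·K2/[H⁺] = 0.05750
α₁ + 2α₂ = 1.0475
CA = 1.0475 × 2.33 = 2.44 mmol/kg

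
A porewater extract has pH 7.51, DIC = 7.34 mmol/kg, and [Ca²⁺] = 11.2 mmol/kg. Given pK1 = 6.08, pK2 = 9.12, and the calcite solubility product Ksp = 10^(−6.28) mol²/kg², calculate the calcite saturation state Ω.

α₂ = 1 / (1 + [H⁺]/K2 + [H⁺]²/(K1K2)) = 1 / (1 + 10^+1.61 + 10^+0.18)
   = 1 / (1 + 40.738 + 1.5136) = 1/43.252 = 0.02312
[CO3²⁻] = α₂ × DIC = 0.02312 × 7.34 = 0.1697 mmol/kg
Ksp = 10^(−6.28) = 5.248×10^-7
Ω = [Ca²⁺][CO3²⁻]/Ksp = (11.2×10^-3)(1.697×10^-4) / 5.248×10^-7 = 3.62

Ω = 3.62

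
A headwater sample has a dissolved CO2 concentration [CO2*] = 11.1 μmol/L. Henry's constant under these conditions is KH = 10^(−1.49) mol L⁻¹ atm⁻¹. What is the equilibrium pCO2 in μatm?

pCO2 = 343 μatm

KH = 10^(−1.49) = 3.236×10^-2 mol L⁻¹ atm⁻¹
pCO2 = [CO2*]/KH = 11.1×10^-6 / 3.236×10^-2 = 3.43×10^-4 atm = 343 μatm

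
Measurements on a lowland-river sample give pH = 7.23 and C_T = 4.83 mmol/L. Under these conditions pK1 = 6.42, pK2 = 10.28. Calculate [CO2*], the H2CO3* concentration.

[CO2*] = 0.647 mmol/L

α₀ = 1 / (1 + K1/[H⁺] + K1K2/[H⁺]²) = 1 / (1 + 10^+0.81 + 10^-2.24)
   = 1 / (1 + 6.4565 + 0.0057544) = 1/7.4623 = 0.1340
[CO2*] = α₀ × DIC = 0.1340 × 4.83 = 0.647 mmol/L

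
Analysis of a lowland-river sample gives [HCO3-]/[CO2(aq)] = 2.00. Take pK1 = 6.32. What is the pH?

pH = 6.62

From K1 = [H⁺][HCO3-]/[CO2(aq)]:  pH = pK1 + log₁₀([HCO3-]/[CO2(aq)])
log₁₀(2.00) = +0.301
pH = 6.32 + (+0.301) = 6.62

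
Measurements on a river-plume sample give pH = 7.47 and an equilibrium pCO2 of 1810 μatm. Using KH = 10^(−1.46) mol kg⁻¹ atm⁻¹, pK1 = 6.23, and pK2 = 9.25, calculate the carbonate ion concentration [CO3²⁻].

[CO2*] = KH · pCO2 = 10^(−1.46) × 1810×10^-6 = 6.276×10^-5 mol/kg
α₀ = 1/(1 + K1/[H⁺] + K1K2/[H⁺]²) = 1/(1 + 10^+1.24 + 10^-0.54) = 0.05357
DIC = [CO2*]/α₀ = 6.276×10^-5 / 0.05357 = 1.171 mmol/kg
[CO3²⁻] = α₂·DIC; α₂ = 0.01545, so [CO3²⁻] = 0.01545 × 1.171 = 0.0181 mmol/kg = 18.1 μmol/kg

[CO3²⁻] = 18.1 μmol/kg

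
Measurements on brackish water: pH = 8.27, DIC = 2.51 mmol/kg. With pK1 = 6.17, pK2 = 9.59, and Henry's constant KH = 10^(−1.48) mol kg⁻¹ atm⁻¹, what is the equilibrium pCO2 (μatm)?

α₀ = 1 / (1 + K1/[H⁺] + K1K2/[H⁺]²) = 1 / (1 + 10^+2.10 + 10^+0.78)
   = 1 / (1 + 125.89 + 6.0256) = 1/132.92 = 0.007523
[CO2*] = α₀ × DIC = 0.007523 × 2.51 = 0.01888 mmol/kg = 18.88 μmol/kg
pCO2 = [CO2*]/KH = 1.888×10^-5 / 3.311×10^-2 = 570 μatm

pCO2 = 570 μatm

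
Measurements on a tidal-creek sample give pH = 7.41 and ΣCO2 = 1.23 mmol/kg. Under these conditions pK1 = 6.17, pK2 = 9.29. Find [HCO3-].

[HCO3⁻] = 1.15 mmol/kg

α₁ = 1 / (1 + [H⁺]/K1 + K2/[H⁺]) = 1 / (1 + 10^-1.24 + 10^-1.88)
   = 1 / (1 + 0.057544 + 0.013183) = 1/1.0707 = 0.9339
[HCO3⁻] = α₁ × DIC = 0.9339 × 1.23 = 1.15 mmol/kg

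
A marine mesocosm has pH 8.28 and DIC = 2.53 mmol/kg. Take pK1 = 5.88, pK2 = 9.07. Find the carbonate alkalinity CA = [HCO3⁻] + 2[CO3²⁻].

CA = [HCO3⁻] + 2[CO3²⁻] = (α₁ + 2α₂)·DIC
At pH 8.28: [H⁺]/K1 = 10^-2.40 = 0.0039811, K2/[H⁺] = 10^-0.79 = 0.16218
α₁ = 1/(1 + 0.0039811 + 0.16218) = 1/1.1662 = 0.8575; α₂ = α₁·K2/[H⁺] = 0.1391
α₁ + 2α₂ = 1.1357
CA = 1.1357 × 2.53 = 2.87 mmol/kg

CA = 2.87 mmol/kg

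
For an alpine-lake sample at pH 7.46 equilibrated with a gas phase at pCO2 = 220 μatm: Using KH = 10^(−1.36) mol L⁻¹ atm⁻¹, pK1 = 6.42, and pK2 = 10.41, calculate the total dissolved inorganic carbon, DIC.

[CO2*] = KH · pCO2 = 10^(−1.36) × 220×10^-6 = 9.603×10^-6 mol/L
α₀ = 1/(1 + K1/[H⁺] + K1K2/[H⁺]²) = 1/(1 + 10^+1.04 + 10^-1.91) = 0.08349
DIC = [CO2*]/α₀ = 9.603×10^-6 / 0.08349 = 0.115 mmol/L

DIC = 0.115 mmol/L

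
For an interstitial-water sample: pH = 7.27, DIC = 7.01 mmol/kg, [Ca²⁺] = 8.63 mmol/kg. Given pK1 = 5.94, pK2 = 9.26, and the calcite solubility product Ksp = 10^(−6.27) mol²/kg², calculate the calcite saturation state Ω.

α₂ = 1 / (1 + [H⁺]/K2 + [H⁺]²/(K1K2)) = 1 / (1 + 10^+1.99 + 10^+0.66)
   = 1 / (1 + 97.724 + 4.5709) = 1/103.29 = 0.009681
[CO3²⁻] = α₂ × DIC = 0.009681 × 7.01 = 0.06786 mmol/kg
Ksp = 10^(−6.27) = 5.370×10^-7
Ω = [Ca²⁺][CO3²⁻]/Ksp = (8.63×10^-3)(6.786×10^-5) / 5.370×10^-7 = 1.09

Ω = 1.09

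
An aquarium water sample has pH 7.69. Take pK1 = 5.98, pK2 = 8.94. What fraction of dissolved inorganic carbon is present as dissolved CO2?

α₀ = 0.0181

α₀ = 1 / (1 + K1/[H⁺] + K1K2/[H⁺]²) = 1 / (1 + 10^+1.71 + 10^+0.46)
   = 1 / (1 + 51.286 + 2.8840) = 1/55.170 = 0.01813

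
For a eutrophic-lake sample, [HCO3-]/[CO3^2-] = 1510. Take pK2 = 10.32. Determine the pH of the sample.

pH = 7.14

From K2 = [H⁺][CO3^2-]/[HCO3-]:  pH = pK2 − log₁₀([HCO3-]/[CO3^2-])
log₁₀(1510) = +3.179
pH = 10.32 − (+3.179) = 7.14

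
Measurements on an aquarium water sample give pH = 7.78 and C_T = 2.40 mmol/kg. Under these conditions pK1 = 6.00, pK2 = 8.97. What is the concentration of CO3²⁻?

[CO3²⁻] = 0.143 mmol/kg

α₂ = 1 / (1 + [H⁺]/K2 + [H⁺]²/(K1K2)) = 1 / (1 + 10^+1.19 + 10^-0.59)
   = 1 / (1 + 15.488 + 0.25704) = 1/16.745 = 0.05972
[CO3²⁻] = α₂ × DIC = 0.05972 × 2.40 = 0.143 mmol/kg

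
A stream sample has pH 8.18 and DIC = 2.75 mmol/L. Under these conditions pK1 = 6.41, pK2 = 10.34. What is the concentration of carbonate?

[CO3²⁻] = 18.6 μmol/L

α₂ = 1 / (1 + [H⁺]/K2 + [H⁺]²/(K1K2)) = 1 / (1 + 10^+2.16 + 10^+0.39)
   = 1 / (1 + 144.54 + 2.4547) = 1/148.00 = 0.006757
[CO3²⁻] = α₂ × DIC = 0.006757 × 2.75 = 0.0186 mmol/L = 18.6 μmol/L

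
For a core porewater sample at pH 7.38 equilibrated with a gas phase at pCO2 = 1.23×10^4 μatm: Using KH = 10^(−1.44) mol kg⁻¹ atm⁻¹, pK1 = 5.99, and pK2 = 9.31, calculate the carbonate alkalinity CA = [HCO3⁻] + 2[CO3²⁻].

CA = 11.2 mmol/kg

[CO2*] = KH · pCO2 = 10^(−1.44) × 1.23×10^4×10^-6 = 4.466×10^-4 mol/kg
α₀ = 1/(1 + K1/[H⁺] + K1K2/[H⁺]²) = 1/(1 + 10^+1.39 + 10^-0.54) = 0.03871
DIC = [CO2*]/α₀ = 4.466×10^-4 / 0.03871 = 11.54 mmol/kg
CA = (α₁ + 2α₂)·DIC = (0.9501 + 2×0.01116) × 11.54 = 11.2 mmol/kg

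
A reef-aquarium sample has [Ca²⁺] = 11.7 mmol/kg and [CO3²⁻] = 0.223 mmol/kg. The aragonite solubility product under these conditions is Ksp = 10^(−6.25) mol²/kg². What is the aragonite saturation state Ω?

Ω = 4.64

Ksp = 10^(−6.25) = 5.623×10^-7
Ω = [Ca²⁺][CO3²⁻]/Ksp = (11.7×10^-3)(0.223×10^-3) / 5.623×10^-7 = 4.64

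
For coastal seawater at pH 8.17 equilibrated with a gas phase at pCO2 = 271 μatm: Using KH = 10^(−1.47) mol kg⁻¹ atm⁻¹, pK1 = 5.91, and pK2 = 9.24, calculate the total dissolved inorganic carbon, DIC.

DIC = 1.82 mmol/kg

[CO2*] = KH · pCO2 = 10^(−1.47) × 271×10^-6 = 9.183×10^-6 mol/kg
α₀ = 1/(1 + K1/[H⁺] + K1K2/[H⁺]²) = 1/(1 + 10^+2.26 + 10^+1.19) = 0.005039
DIC = [CO2*]/α₀ = 9.183×10^-6 / 0.005039 = 1.82 mmol/kg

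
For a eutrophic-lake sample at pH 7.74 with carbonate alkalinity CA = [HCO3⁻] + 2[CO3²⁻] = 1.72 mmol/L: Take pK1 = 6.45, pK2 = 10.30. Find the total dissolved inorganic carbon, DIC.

DIC = 1.80 mmol/L

CA = [HCO3⁻] + 2[CO3²⁻] = (α₁ + 2α₂)·DIC
At pH 7.74: [H⁺]/K1 = 10^-1.29 = 0.051286, K2/[H⁺] = 10^-2.56 = 0.0027542
α₁ = 1/(1 + 0.051286 + 0.0027542) = 1/1.0540 = 0.9487; α₂ = α₁·K2/[H⁺] = 0.002613
α₁ + 2α₂ = 0.9540
DIC = CA / (α₁ + 2α₂) = 1.72 / 0.9540 = 1.80 mmol/L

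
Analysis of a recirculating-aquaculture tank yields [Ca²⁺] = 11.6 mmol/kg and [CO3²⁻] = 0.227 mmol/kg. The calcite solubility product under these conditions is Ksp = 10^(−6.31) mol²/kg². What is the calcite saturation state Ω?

Ω = 5.38

Ksp = 10^(−6.31) = 4.898×10^-7
Ω = [Ca²⁺][CO3²⁻]/Ksp = (11.6×10^-3)(0.227×10^-3) / 4.898×10^-7 = 5.38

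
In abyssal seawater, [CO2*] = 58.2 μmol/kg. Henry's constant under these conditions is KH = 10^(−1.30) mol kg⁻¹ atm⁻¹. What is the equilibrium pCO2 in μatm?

KH = 10^(−1.30) = 5.012×10^-2 mol kg⁻¹ atm⁻¹
pCO2 = [CO2*]/KH = 58.2×10^-6 / 5.012×10^-2 = 1.16×10^-3 atm = 1160 μatm

pCO2 = 1160 μatm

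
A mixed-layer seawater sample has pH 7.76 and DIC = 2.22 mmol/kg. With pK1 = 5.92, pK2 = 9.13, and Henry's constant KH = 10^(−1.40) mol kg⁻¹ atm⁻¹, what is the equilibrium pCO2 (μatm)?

pCO2 = 762 μatm

α₀ = 1 / (1 + K1/[H⁺] + K1K2/[H⁺]²) = 1 / (1 + 10^+1.84 + 10^+0.47)
   = 1 / (1 + 69.183 + 2.9512) = 1/73.134 = 0.01367
[CO2*] = α₀ × DIC = 0.01367 × 2.22 = 0.03036 mmol/kg
pCO2 = [CO2*]/KH = 3.036×10^-5 / 3.981×10^-2 = 762 μatm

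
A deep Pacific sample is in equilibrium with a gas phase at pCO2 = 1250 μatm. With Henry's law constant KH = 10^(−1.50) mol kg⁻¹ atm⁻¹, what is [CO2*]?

KH = 10^(−1.50) = 3.162×10^-2 mol kg⁻¹ atm⁻¹
[CO2*] = KH · pCO2 = 3.162×10^-2 × 1250×10^-6 atm = 3.95×10^-5 mol/kg

[CO2*] = 39.5 μmol/kg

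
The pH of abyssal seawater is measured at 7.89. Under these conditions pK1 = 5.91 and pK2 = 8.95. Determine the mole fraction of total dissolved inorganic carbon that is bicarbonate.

α₁ = 1 / (1 + [H⁺]/K1 + K2/[H⁺]) = 1 / (1 + 10^-1.98 + 10^-1.06)
   = 1 / (1 + 0.010471 + 0.087096) = 1/1.0976 = 0.9111

α₁ = 0.911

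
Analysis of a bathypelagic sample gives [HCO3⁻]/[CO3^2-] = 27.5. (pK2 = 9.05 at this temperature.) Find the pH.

pH = 7.61

From K2 = [H⁺][CO3^2-]/[HCO3⁻]:  pH = pK2 − log₁₀([HCO3⁻]/[CO3^2-])
log₁₀(27.5) = +1.439
pH = 9.05 − (+1.439) = 7.61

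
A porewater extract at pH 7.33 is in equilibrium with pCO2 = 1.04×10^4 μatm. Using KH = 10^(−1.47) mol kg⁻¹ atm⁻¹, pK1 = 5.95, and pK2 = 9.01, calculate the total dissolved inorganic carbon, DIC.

[CO2*] = KH · pCO2 = 10^(−1.47) × 1.04×10^4×10^-6 = 3.524×10^-4 mol/kg
α₀ = 1/(1 + K1/[H⁺] + K1K2/[H⁺]²) = 1/(1 + 10^+1.38 + 10^-0.30) = 0.03923
DIC = [CO2*]/α₀ = 3.524×10^-4 / 0.03923 = 8.98 mmol/kg

DIC = 8.98 mmol/kg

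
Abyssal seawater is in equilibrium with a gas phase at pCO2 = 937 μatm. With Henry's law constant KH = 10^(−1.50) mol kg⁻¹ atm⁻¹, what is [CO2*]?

KH = 10^(−1.50) = 3.162×10^-2 mol kg⁻¹ atm⁻¹
[CO2*] = KH · pCO2 = 3.162×10^-2 × 937×10^-6 atm = 2.96×10^-5 mol/kg

[CO2*] = 29.6 μmol/kg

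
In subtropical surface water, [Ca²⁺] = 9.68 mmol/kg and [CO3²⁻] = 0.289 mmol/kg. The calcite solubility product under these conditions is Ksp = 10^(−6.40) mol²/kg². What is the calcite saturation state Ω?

Ω = 7.03

Ksp = 10^(−6.40) = 3.981×10^-7
Ω = [Ca²⁺][CO3²⁻]/Ksp = (9.68×10^-3)(0.289×10^-3) / 3.981×10^-7 = 7.03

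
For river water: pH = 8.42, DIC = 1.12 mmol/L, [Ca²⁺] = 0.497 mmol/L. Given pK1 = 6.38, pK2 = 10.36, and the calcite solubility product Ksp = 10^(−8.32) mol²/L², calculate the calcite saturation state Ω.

Ω = 1.31

α₂ = 1 / (1 + [H⁺]/K2 + [H⁺]²/(K1K2)) = 1 / (1 + 10^+1.94 + 10^-0.10)
   = 1 / (1 + 87.096 + 0.79433) = 1/88.891 = 0.01125
[CO3²⁻] = α₂ × DIC = 0.01125 × 1.12 = 0.01260 mmol/L = 12.60 μmol/L
Ksp = 10^(−8.32) = 4.786×10^-9
Ω = [Ca²⁺][CO3²⁻]/Ksp = (0.497×10^-3)(1.260×10^-5) / 4.786×10^-9 = 1.31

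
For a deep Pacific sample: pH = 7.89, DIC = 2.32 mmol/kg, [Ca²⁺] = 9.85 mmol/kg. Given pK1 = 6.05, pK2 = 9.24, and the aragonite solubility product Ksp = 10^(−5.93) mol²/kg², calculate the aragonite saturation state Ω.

α₂ = 1 / (1 + [H⁺]/K2 + [H⁺]²/(K1K2)) = 1 / (1 + 10^+1.35 + 10^-0.49)
   = 1 / (1 + 22.387 + 0.32359) = 1/23.711 = 0.04217
[CO3²⁻] = α₂ × DIC = 0.04217 × 2.32 = 0.09785 mmol/kg
Ksp = 10^(−5.93) = 1.175×10^-6
Ω = [Ca²⁺][CO3²⁻]/Ksp = (9.85×10^-3)(9.785×10^-5) / 1.175×10^-6 = 0.820

Ω = 0.820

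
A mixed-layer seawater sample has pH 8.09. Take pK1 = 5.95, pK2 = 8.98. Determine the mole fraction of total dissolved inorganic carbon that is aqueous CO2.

α₀ = 0.00638

α₀ = 1 / (1 + K1/[H⁺] + K1K2/[H⁺]²) = 1 / (1 + 10^+2.14 + 10^+1.25)
   = 1 / (1 + 138.04 + 17.783) = 1/156.82 = 0.006377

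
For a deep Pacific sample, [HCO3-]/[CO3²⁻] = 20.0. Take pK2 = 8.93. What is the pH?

From K2 = [H⁺][CO3²⁻]/[HCO3-]:  pH = pK2 − log₁₀([HCO3-]/[CO3²⁻])
log₁₀(20.0) = +1.301
pH = 8.93 − (+1.301) = 7.63

pH = 7.63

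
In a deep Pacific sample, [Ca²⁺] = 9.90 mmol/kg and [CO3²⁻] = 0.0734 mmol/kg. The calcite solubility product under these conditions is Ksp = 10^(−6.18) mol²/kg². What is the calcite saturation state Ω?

Ω = 1.10

Ksp = 10^(−6.18) = 6.607×10^-7
Ω = [Ca²⁺][CO3²⁻]/Ksp = (9.90×10^-3)(0.0734×10^-3) / 6.607×10^-7 = 1.10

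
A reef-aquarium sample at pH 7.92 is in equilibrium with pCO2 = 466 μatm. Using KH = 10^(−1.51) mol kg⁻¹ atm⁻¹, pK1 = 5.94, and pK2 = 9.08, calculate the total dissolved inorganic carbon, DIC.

DIC = 1.48 mmol/kg

[CO2*] = KH · pCO2 = 10^(−1.51) × 466×10^-6 = 1.440×10^-5 mol/kg
α₀ = 1/(1 + K1/[H⁺] + K1K2/[H⁺]²) = 1/(1 + 10^+1.98 + 10^+0.82) = 0.009699
DIC = [CO2*]/α₀ = 1.440×10^-5 / 0.009699 = 1.48 mmol/kg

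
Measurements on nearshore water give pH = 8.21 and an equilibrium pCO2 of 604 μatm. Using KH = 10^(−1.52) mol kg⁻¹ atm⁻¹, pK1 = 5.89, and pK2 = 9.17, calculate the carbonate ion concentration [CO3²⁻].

[CO3²⁻] = 0.418 mmol/kg

[CO2*] = KH · pCO2 = 10^(−1.52) × 604×10^-6 = 1.824×10^-5 mol/kg
α₀ = 1/(1 + K1/[H⁺] + K1K2/[H⁺]²) = 1/(1 + 10^+2.32 + 10^+1.36) = 0.004295
DIC = [CO2*]/α₀ = 1.824×10^-5 / 0.004295 = 4.247 mmol/kg
[CO3²⁻] = α₂·DIC; α₂ = 0.09839, so [CO3²⁻] = 0.09839 × 4.247 = 0.418 mmol/kg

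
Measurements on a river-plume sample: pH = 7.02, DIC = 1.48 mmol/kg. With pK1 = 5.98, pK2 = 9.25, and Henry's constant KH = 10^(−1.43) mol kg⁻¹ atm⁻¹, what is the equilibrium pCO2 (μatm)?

α₀ = 1 / (1 + K1/[H⁺] + K1K2/[H⁺]²) = 1 / (1 + 10^+1.04 + 10^-1.19)
   = 1 / (1 + 10.965 + 0.064565) = 1/12.029 = 0.08313
[CO2*] = α₀ × DIC = 0.08313 × 1.48 = 0.1230 mmol/kg
pCO2 = [CO2*]/KH = 1.230×10^-4 / 3.715×10^-2 = 3310 μatm

pCO2 = 3310 μatm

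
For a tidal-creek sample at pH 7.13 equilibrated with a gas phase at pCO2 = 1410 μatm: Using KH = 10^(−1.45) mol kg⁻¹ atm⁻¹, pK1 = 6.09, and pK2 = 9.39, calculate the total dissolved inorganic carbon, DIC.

DIC = 0.602 mmol/kg

[CO2*] = KH · pCO2 = 10^(−1.45) × 1410×10^-6 = 5.003×10^-5 mol/kg
α₀ = 1/(1 + K1/[H⁺] + K1K2/[H⁺]²) = 1/(1 + 10^+1.04 + 10^-1.22) = 0.08316
DIC = [CO2*]/α₀ = 5.003×10^-5 / 0.08316 = 0.602 mmol/kg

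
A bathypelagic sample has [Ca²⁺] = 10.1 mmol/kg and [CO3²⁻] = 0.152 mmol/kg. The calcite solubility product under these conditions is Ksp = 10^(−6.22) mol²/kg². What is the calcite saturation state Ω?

Ω = 2.55

Ksp = 10^(−6.22) = 6.026×10^-7
Ω = [Ca²⁺][CO3²⁻]/Ksp = (10.1×10^-3)(0.152×10^-3) / 6.026×10^-7 = 2.55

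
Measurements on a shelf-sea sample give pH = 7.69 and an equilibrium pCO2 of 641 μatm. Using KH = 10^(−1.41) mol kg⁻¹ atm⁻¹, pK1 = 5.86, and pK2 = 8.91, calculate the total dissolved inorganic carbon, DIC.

[CO2*] = KH · pCO2 = 10^(−1.41) × 641×10^-6 = 2.494×10^-5 mol/kg
α₀ = 1/(1 + K1/[H⁺] + K1K2/[H⁺]²) = 1/(1 + 10^+1.83 + 10^+0.61) = 0.01376
DIC = [CO2*]/α₀ = 2.494×10^-5 / 0.01376 = 1.81 mmol/kg

DIC = 1.81 mmol/kg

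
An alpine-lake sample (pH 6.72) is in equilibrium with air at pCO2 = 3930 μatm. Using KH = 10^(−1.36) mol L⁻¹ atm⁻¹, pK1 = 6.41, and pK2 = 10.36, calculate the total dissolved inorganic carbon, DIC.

DIC = 0.522 mmol/L

[CO2*] = KH · pCO2 = 10^(−1.36) × 3930×10^-6 = 1.716×10^-4 mol/L
α₀ = 1/(1 + K1/[H⁺] + K1K2/[H⁺]²) = 1/(1 + 10^+0.31 + 10^-3.33) = 0.3287
DIC = [CO2*]/α₀ = 1.716×10^-4 / 0.3287 = 0.522 mmol/L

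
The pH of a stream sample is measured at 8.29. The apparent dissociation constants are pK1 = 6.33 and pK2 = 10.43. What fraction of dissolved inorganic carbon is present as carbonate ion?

α₂ = 0.00711

α₂ = 1 / (1 + [H⁺]/K2 + [H⁺]²/(K1K2)) = 1 / (1 + 10^+2.14 + 10^+0.18)
   = 1 / (1 + 138.04 + 1.5136) = 1/140.55 = 0.007115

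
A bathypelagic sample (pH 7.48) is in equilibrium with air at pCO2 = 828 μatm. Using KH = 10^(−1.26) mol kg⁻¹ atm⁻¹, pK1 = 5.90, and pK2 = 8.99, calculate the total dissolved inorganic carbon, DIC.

[CO2*] = KH · pCO2 = 10^(−1.26) × 828×10^-6 = 4.550×10^-5 mol/kg
α₀ = 1/(1 + K1/[H⁺] + K1K2/[H⁺]²) = 1/(1 + 10^+1.58 + 10^+0.07) = 0.02488
DIC = [CO2*]/α₀ = 4.550×10^-5 / 0.02488 = 1.83 mmol/kg

DIC = 1.83 mmol/kg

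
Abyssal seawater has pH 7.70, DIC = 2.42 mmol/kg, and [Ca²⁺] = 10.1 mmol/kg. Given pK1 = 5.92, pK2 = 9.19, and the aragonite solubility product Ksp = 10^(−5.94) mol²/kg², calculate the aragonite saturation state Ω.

Ω = 0.657

α₂ = 1 / (1 + [H⁺]/K2 + [H⁺]²/(K1K2)) = 1 / (1 + 10^+1.49 + 10^-0.29)
   = 1 / (1 + 30.903 + 0.51286) = 1/32.416 = 0.03085
[CO3²⁻] = α₂ × DIC = 0.03085 × 2.42 = 0.07465 mmol/kg
Ksp = 10^(−5.94) = 1.148×10^-6
Ω = [Ca²⁺][CO3²⁻]/Ksp = (10.1×10^-3)(7.465×10^-5) / 1.148×10^-6 = 0.657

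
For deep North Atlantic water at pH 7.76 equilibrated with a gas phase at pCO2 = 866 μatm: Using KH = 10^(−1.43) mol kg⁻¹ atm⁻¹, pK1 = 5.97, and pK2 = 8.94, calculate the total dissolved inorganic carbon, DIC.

[CO2*] = KH · pCO2 = 10^(−1.43) × 866×10^-6 = 3.217×10^-5 mol/kg
α₀ = 1/(1 + K1/[H⁺] + K1K2/[H⁺]²) = 1/(1 + 10^+1.79 + 10^+0.61) = 0.01499
DIC = [CO2*]/α₀ = 3.217×10^-5 / 0.01499 = 2.15 mmol/kg

DIC = 2.15 mmol/kg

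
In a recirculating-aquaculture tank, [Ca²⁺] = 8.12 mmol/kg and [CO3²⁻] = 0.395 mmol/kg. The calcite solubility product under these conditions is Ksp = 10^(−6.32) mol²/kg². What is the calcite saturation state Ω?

Ksp = 10^(−6.32) = 4.786×10^-7
Ω = [Ca²⁺][CO3²⁻]/Ksp = (8.12×10^-3)(0.395×10^-3) / 4.786×10^-7 = 6.70

Ω = 6.70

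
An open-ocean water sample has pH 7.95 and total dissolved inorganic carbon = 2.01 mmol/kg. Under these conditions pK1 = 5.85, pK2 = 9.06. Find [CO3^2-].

α₂ = 1 / (1 + [H⁺]/K2 + [H⁺]²/(K1K2)) = 1 / (1 + 10^+1.11 + 10^-0.99)
   = 1 / (1 + 12.882 + 0.10233) = 1/13.985 = 0.07151
[CO3²⁻] = α₂ × DIC = 0.07151 × 2.01 = 0.144 mmol/kg

[CO3²⁻] = 0.144 mmol/kg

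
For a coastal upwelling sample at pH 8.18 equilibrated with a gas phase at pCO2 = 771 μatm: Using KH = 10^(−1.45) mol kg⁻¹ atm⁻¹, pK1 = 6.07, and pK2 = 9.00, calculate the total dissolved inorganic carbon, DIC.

DIC = 4.08 mmol/kg

[CO2*] = KH · pCO2 = 10^(−1.45) × 771×10^-6 = 2.736×10^-5 mol/kg
α₀ = 1/(1 + K1/[H⁺] + K1K2/[H⁺]²) = 1/(1 + 10^+2.11 + 10^+1.29) = 0.006697
DIC = [CO2*]/α₀ = 2.736×10^-5 / 0.006697 = 4.08 mmol/kg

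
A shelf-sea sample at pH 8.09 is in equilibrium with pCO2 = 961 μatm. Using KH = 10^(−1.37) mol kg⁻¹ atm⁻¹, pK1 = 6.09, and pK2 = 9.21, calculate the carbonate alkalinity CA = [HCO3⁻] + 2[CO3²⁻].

CA = 4.72 mmol/kg

[CO2*] = KH · pCO2 = 10^(−1.37) × 961×10^-6 = 4.099×10^-5 mol/kg
α₀ = 1/(1 + K1/[H⁺] + K1K2/[H⁺]²) = 1/(1 + 10^+2.00 + 10^+0.88) = 0.009209
DIC = [CO2*]/α₀ = 4.099×10^-5 / 0.009209 = 4.451 mmol/kg
CA = (α₁ + 2α₂)·DIC = (0.9209 + 2×0.06986) × 4.451 = 4.72 mmol/kg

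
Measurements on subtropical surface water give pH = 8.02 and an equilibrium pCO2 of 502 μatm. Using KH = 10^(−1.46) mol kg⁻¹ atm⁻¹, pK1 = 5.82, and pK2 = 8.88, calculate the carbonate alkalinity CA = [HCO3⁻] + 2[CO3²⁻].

[CO2*] = KH · pCO2 = 10^(−1.46) × 502×10^-6 = 1.741×10^-5 mol/kg
α₀ = 1/(1 + K1/[H⁺] + K1K2/[H⁺]²) = 1/(1 + 10^+2.20 + 10^+1.34) = 0.005514
DIC = [CO2*]/α₀ = 1.741×10^-5 / 0.005514 = 3.157 mmol/kg
CA = (α₁ + 2α₂)·DIC = (0.8739 + 2×0.1206) × 3.157 = 3.52 mmol/kg

CA = 3.52 mmol/kg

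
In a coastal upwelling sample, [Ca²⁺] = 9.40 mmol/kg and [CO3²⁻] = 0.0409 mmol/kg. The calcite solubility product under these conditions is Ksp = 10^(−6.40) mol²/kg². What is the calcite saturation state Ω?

Ω = 0.966

Ksp = 10^(−6.40) = 3.981×10^-7
Ω = [Ca²⁺][CO3²⁻]/Ksp = (9.40×10^-3)(0.0409×10^-3) / 3.981×10^-7 = 0.966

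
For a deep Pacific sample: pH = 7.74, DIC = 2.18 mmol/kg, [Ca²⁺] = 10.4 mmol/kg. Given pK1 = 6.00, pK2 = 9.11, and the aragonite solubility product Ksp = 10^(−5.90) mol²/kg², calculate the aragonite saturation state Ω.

α₂ = 1 / (1 + [H⁺]/K2 + [H⁺]²/(K1K2)) = 1 / (1 + 10^+1.37 + 10^-0.37)
   = 1 / (1 + 23.442 + 0.42658) = 1/24.869 = 0.04021
[CO3²⁻] = α₂ × DIC = 0.04021 × 2.18 = 0.08766 mmol/kg
Ksp = 10^(−5.90) = 1.259×10^-6
Ω = [Ca²⁺][CO3²⁻]/Ksp = (10.4×10^-3)(8.766×10^-5) / 1.259×10^-6 = 0.724

Ω = 0.724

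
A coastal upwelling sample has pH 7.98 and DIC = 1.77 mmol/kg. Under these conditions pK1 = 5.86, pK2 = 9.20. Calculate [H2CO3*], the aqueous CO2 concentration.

[CO2*] = 12.6 μmol/kg

α₀ = 1 / (1 + K1/[H⁺] + K1K2/[H⁺]²) = 1 / (1 + 10^+2.12 + 10^+0.90)
   = 1 / (1 + 131.83 + 7.9433) = 1/140.77 = 0.007104
[CO2*] = α₀ × DIC = 0.007104 × 1.77 = 0.0126 mmol/kg = 12.6 μmol/kg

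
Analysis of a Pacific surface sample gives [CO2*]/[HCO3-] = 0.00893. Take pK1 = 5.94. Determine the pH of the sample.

From K1 = [H⁺][HCO3-]/[CO2*]:  pH = pK1 − log₁₀([CO2*]/[HCO3-])
log₁₀(0.00893) = -2.049
pH = 5.94 − (-2.049) = 7.99

pH = 7.99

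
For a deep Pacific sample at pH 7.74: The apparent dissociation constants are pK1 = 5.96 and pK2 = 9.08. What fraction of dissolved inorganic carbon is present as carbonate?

α₂ = 0.0430

α₂ = 1 / (1 + [H⁺]/K2 + [H⁺]²/(K1K2)) = 1 / (1 + 10^+1.34 + 10^-0.44)
   = 1 / (1 + 21.878 + 0.36308) = 1/23.241 = 0.04303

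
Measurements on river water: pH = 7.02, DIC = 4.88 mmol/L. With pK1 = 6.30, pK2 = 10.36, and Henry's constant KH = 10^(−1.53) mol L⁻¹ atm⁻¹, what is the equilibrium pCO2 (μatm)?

α₀ = 1 / (1 + K1/[H⁺] + K1K2/[H⁺]²) = 1 / (1 + 10^+0.72 + 10^-2.62)
   = 1 / (1 + 5.2481 + 0.0023988) = 1/6.2505 = 0.1600
[CO2*] = α₀ × DIC = 0.1600 × 4.88 = 0.7807 mmol/L
pCO2 = [CO2*]/KH = 7.807×10^-4 / 2.951×10^-2 = 2.65×10^4 μatm

pCO2 = 2.65×10^4 μatm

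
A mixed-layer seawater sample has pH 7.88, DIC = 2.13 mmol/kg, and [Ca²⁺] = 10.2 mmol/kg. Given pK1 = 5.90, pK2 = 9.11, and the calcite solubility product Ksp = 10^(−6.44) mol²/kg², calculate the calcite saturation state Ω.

α₂ = 1 / (1 + [H⁺]/K2 + [H⁺]²/(K1K2)) = 1 / (1 + 10^+1.23 + 10^-0.75)
   = 1 / (1 + 16.982 + 0.17783) = 1/18.160 = 0.05507
[CO3²⁻] = α₂ × DIC = 0.05507 × 2.13 = 0.1173 mmol/kg
Ksp = 10^(−6.44) = 3.631×10^-7
Ω = [Ca²⁺][CO3²⁻]/Ksp = (10.2×10^-3)(1.173×10^-4) / 3.631×10^-7 = 3.30

Ω = 3.30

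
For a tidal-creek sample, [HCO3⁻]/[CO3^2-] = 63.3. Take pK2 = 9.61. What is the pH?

pH = 7.81

From K2 = [H⁺][CO3^2-]/[HCO3⁻]:  pH = pK2 − log₁₀([HCO3⁻]/[CO3^2-])
log₁₀(63.3) = +1.801
pH = 9.61 − (+1.801) = 7.81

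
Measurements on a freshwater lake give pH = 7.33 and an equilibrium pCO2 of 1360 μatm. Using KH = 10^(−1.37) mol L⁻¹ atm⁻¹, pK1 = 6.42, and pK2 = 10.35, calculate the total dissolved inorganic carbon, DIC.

DIC = 0.530 mmol/L

[CO2*] = KH · pCO2 = 10^(−1.37) × 1360×10^-6 = 5.801×10^-5 mol/L
α₀ = 1/(1 + K1/[H⁺] + K1K2/[H⁺]²) = 1/(1 + 10^+0.91 + 10^-2.11) = 0.1095
DIC = [CO2*]/α₀ = 5.801×10^-5 / 0.1095 = 0.530 mmol/L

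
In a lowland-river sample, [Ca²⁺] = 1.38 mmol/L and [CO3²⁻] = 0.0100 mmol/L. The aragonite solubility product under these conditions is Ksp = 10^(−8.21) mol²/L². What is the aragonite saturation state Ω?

Ksp = 10^(−8.21) = 6.166×10^-9
Ω = [Ca²⁺][CO3²⁻]/Ksp = (1.38×10^-3)(0.0100×10^-3) / 6.166×10^-9 = 2.24

Ω = 2.24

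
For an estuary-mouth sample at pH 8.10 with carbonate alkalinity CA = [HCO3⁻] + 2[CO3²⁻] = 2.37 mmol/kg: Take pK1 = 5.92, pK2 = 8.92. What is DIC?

CA = [HCO3⁻] + 2[CO3²⁻] = (α₁ + 2α₂)·DIC
At pH 8.10: [H⁺]/K1 = 10^-2.18 = 0.0066069, K2/[H⁺] = 10^-0.82 = 0.15136
α₁ = 1/(1 + 0.0066069 + 0.15136) = 1/1.1580 = 0.8636; α₂ = α₁·K2/[H⁺] = 0.1307
α₁ + 2α₂ = 1.1250
DIC = CA / (α₁ + 2α₂) = 2.37 / 1.1250 = 2.11 mmol/kg

DIC = 2.11 mmol/kg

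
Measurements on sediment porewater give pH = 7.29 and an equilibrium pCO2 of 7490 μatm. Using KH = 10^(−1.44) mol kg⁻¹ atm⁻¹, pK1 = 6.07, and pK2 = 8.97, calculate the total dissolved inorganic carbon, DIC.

[CO2*] = KH · pCO2 = 10^(−1.44) × 7490×10^-6 = 2.719×10^-4 mol/kg
α₀ = 1/(1 + K1/[H⁺] + K1K2/[H⁺]²) = 1/(1 + 10^+1.22 + 10^-0.46) = 0.05573
DIC = [CO2*]/α₀ = 2.719×10^-4 / 0.05573 = 4.88 mmol/kg

DIC = 4.88 mmol/kg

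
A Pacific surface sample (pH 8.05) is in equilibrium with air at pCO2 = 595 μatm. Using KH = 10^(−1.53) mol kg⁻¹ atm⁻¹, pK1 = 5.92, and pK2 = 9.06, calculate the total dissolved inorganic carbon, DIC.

[CO2*] = KH · pCO2 = 10^(−1.53) × 595×10^-6 = 1.756×10^-5 mol/kg
α₀ = 1/(1 + K1/[H⁺] + K1K2/[H⁺]²) = 1/(1 + 10^+2.13 + 10^+1.12) = 0.006708
DIC = [CO2*]/α₀ = 1.756×10^-5 / 0.006708 = 2.62 mmol/kg

DIC = 2.62 mmol/kg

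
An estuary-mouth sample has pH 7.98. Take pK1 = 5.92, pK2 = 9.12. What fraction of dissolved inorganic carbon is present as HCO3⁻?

α₁ = 1 / (1 + [H⁺]/K1 + K2/[H⁺]) = 1 / (1 + 10^-2.06 + 10^-1.14)
   = 1 / (1 + 0.0087096 + 0.072444) = 1/1.0812 = 0.9249

α₁ = 0.925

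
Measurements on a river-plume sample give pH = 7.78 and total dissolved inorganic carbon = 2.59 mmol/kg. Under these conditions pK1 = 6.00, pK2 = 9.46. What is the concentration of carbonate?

α₂ = 1 / (1 + [H⁺]/K2 + [H⁺]²/(K1K2)) = 1 / (1 + 10^+1.68 + 10^-0.10)
   = 1 / (1 + 47.863 + 0.79433) = 1/49.657 = 0.02014
[CO3²⁻] = α₂ × DIC = 0.02014 × 2.59 = 0.0522 mmol/kg

[CO3²⁻] = 0.0522 mmol/kg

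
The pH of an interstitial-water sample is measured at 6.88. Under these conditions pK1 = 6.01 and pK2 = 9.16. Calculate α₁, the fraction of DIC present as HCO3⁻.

α₁ = 0.877

α₁ = 1 / (1 + [H⁺]/K1 + K2/[H⁺]) = 1 / (1 + 10^-0.87 + 10^-2.28)
   = 1 / (1 + 0.13490 + 0.0052481) = 1/1.1401 = 0.8771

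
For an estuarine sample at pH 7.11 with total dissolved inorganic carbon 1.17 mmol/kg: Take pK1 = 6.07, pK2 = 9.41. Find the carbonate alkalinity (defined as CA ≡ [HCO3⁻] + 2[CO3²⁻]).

CA = [HCO3⁻] + 2[CO3²⁻] = (α₁ + 2α₂)·DIC
At pH 7.11: [H⁺]/K1 = 10^-1.04 = 0.091201, K2/[H⁺] = 10^-2.30 = 0.0050119
α₁ = 1/(1 + 0.091201 + 0.0050119) = 1/1.0962 = 0.9122; α₂ = α₁·K2/[H⁺] = 0.004572
α₁ + 2α₂ = 0.9214
CA = 0.9214 × 1.17 = 1.08 mmol/kg

CA = 1.08 mmol/kg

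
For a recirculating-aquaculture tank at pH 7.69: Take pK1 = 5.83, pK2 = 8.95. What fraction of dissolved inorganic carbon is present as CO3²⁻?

α₂ = 1 / (1 + [H⁺]/K2 + [H⁺]²/(K1K2)) = 1 / (1 + 10^+1.26 + 10^-0.60)
   = 1 / (1 + 18.197 + 0.25119) = 1/19.448 = 0.05142

α₂ = 0.0514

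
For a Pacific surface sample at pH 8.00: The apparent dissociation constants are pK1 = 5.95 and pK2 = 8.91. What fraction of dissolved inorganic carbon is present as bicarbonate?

α₁ = 0.883

α₁ = 1 / (1 + [H⁺]/K1 + K2/[H⁺]) = 1 / (1 + 10^-2.05 + 10^-0.91)
   = 1 / (1 + 0.0089125 + 0.12303) = 1/1.1319 = 0.8834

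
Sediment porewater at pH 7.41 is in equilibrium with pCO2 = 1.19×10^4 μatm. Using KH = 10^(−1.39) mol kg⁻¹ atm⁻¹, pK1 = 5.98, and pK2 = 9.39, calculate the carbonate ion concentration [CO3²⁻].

[CO2*] = KH · pCO2 = 10^(−1.39) × 1.19×10^4×10^-6 = 4.848×10^-4 mol/kg
α₀ = 1/(1 + K1/[H⁺] + K1K2/[H⁺]²) = 1/(1 + 10^+1.43 + 10^-0.55) = 0.03546
DIC = [CO2*]/α₀ = 4.848×10^-4 / 0.03546 = 13.67 mmol/kg
[CO3²⁻] = α₂·DIC; α₂ = 0.009995, so [CO3²⁻] = 0.009995 × 13.67 = 0.137 mmol/kg

[CO3²⁻] = 0.137 mmol/kg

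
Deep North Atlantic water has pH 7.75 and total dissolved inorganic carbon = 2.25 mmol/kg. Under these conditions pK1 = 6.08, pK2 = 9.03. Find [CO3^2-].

[CO3²⁻] = 0.110 mmol/kg

α₂ = 1 / (1 + [H⁺]/K2 + [H⁺]²/(K1K2)) = 1 / (1 + 10^+1.28 + 10^-0.39)
   = 1 / (1 + 19.055 + 0.40738) = 1/20.462 = 0.04887
[CO3²⁻] = α₂ × DIC = 0.04887 × 2.25 = 0.110 mmol/kg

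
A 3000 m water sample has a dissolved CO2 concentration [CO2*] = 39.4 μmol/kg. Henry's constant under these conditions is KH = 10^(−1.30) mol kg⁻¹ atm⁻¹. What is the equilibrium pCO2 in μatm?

KH = 10^(−1.30) = 5.012×10^-2 mol kg⁻¹ atm⁻¹
pCO2 = [CO2*]/KH = 39.4×10^-6 / 5.012×10^-2 = 7.86×10^-4 atm = 786 μatm

pCO2 = 786 μatm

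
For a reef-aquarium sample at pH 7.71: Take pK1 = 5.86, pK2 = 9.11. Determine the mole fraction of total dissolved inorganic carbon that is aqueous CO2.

α₀ = 1 / (1 + K1/[H⁺] + K1K2/[H⁺]²) = 1 / (1 + 10^+1.85 + 10^+0.45)
   = 1 / (1 + 70.795 + 2.8184) = 1/74.613 = 0.01340

α₀ = 0.0134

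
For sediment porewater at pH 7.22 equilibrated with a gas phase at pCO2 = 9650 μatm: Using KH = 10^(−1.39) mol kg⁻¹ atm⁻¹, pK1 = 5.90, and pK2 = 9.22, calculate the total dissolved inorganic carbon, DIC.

DIC = 8.69 mmol/kg

[CO2*] = KH · pCO2 = 10^(−1.39) × 9650×10^-6 = 3.931×10^-4 mol/kg
α₀ = 1/(1 + K1/[H⁺] + K1K2/[H⁺]²) = 1/(1 + 10^+1.32 + 10^-0.68) = 0.04524
DIC = [CO2*]/α₀ = 3.931×10^-4 / 0.04524 = 8.69 mmol/kg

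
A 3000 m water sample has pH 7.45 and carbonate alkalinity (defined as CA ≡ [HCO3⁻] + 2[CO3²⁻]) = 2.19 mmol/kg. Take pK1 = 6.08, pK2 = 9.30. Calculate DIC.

CA = [HCO3⁻] + 2[CO3²⁻] = (α₁ + 2α₂)·DIC
At pH 7.45: [H⁺]/K1 = 10^-1.37 = 0.042658, K2/[H⁺] = 10^-1.85 = 0.014125
α₁ = 1/(1 + 0.042658 + 0.014125) = 1/1.0568 = 0.9463; α₂ = α₁·K2/[H⁺] = 0.01337
α₁ + 2α₂ = 0.9730
DIC = CA / (α₁ + 2α₂) = 2.19 / 0.9730 = 2.25 mmol/kg

DIC = 2.25 mmol/kg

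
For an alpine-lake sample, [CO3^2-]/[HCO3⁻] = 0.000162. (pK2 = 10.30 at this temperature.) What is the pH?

pH = 6.51

From K2 = [H⁺][CO3^2-]/[HCO3⁻]:  pH = pK2 + log₁₀([CO3^2-]/[HCO3⁻])
log₁₀(0.000162) = -3.790
pH = 10.30 + (-3.790) = 6.51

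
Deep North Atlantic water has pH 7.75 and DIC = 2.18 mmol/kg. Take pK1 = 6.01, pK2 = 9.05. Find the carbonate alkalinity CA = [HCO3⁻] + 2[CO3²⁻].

CA = 2.25 mmol/kg

CA = [HCO3⁻] + 2[CO3²⁻] = (α₁ + 2α₂)·DIC
At pH 7.75: [H⁺]/K1 = 10^-1.74 = 0.018197, K2/[H⁺] = 10^-1.30 = 0.050119
α₁ = 1/(1 + 0.018197 + 0.050119) = 1/1.0683 = 0.9361; α₂ = α₁·K2/[H⁺] = 0.04691
α₁ + 2α₂ = 1.0299
CA = 1.0299 × 2.18 = 2.25 mmol/kg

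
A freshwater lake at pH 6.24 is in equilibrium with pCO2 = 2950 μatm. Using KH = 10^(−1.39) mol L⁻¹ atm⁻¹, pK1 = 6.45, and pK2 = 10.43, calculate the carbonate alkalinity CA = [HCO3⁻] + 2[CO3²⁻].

[CO2*] = KH · pCO2 = 10^(−1.39) × 2950×10^-6 = 1.202×10^-4 mol/L
α₀ = 1/(1 + K1/[H⁺] + K1K2/[H⁺]²) = 1/(1 + 10^-0.21 + 10^-4.40) = 0.6186
DIC = [CO2*]/α₀ = 1.202×10^-4 / 0.6186 = 0.1943 mmol/L
CA = (α₁ + 2α₂)·DIC = (0.3814 + 2×2.463×10^-5) × 0.1943 = 0.0741 mmol/L

CA = 0.0741 mmol/L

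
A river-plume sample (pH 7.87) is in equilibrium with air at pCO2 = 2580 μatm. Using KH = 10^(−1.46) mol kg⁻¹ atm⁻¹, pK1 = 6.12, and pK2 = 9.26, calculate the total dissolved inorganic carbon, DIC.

[CO2*] = KH · pCO2 = 10^(−1.46) × 2580×10^-6 = 8.946×10^-5 mol/kg
α₀ = 1/(1 + K1/[H⁺] + K1K2/[H⁺]²) = 1/(1 + 10^+1.75 + 10^+0.36) = 0.01680
DIC = [CO2*]/α₀ = 8.946×10^-5 / 0.01680 = 5.32 mmol/kg

DIC = 5.32 mmol/kg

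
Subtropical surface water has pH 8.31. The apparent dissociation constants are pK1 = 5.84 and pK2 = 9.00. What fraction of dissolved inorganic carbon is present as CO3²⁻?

α₂ = 0.169

α₂ = 1 / (1 + [H⁺]/K2 + [H⁺]²/(K1K2)) = 1 / (1 + 10^+0.69 + 10^-1.78)
   = 1 / (1 + 4.8978 + 0.016596) = 1/5.9144 = 0.1691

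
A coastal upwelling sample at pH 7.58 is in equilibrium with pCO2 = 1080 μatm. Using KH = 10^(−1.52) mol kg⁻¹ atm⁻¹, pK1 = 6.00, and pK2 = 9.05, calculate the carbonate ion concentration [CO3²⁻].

[CO3²⁻] = 0.0420 mmol/kg

[CO2*] = KH · pCO2 = 10^(−1.52) × 1080×10^-6 = 3.262×10^-5 mol/kg
α₀ = 1/(1 + K1/[H⁺] + K1K2/[H⁺]²) = 1/(1 + 10^+1.58 + 10^+0.11) = 0.02481
DIC = [CO2*]/α₀ = 3.262×10^-5 / 0.02481 = 1.315 mmol/kg
[CO3²⁻] = α₂·DIC; α₂ = 0.03196, so [CO3²⁻] = 0.03196 × 1.315 = 0.0420 mmol/kg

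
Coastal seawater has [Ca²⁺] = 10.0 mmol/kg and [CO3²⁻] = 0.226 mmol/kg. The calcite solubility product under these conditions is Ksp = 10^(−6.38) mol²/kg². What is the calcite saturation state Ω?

Ksp = 10^(−6.38) = 4.169×10^-7
Ω = [Ca²⁺][CO3²⁻]/Ksp = (10.0×10^-3)(0.226×10^-3) / 4.169×10^-7 = 5.42

Ω = 5.42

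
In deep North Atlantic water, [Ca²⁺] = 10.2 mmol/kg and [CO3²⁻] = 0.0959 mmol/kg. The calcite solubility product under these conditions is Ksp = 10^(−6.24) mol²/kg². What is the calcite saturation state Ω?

Ω = 1.70

Ksp = 10^(−6.24) = 5.754×10^-7
Ω = [Ca²⁺][CO3²⁻]/Ksp = (10.2×10^-3)(0.0959×10^-3) / 5.754×10^-7 = 1.70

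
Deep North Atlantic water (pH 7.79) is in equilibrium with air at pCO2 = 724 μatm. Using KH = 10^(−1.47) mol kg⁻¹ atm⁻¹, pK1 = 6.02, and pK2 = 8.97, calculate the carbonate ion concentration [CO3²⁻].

[CO2*] = KH · pCO2 = 10^(−1.47) × 724×10^-6 = 2.453×10^-5 mol/kg
α₀ = 1/(1 + K1/[H⁺] + K1K2/[H⁺]²) = 1/(1 + 10^+1.77 + 10^+0.59) = 0.01568
DIC = [CO2*]/α₀ = 2.453×10^-5 / 0.01568 = 1.565 mmol/kg
[CO3²⁻] = α₂·DIC; α₂ = 0.06100, so [CO3²⁻] = 0.06100 × 1.565 = 0.0954 mmol/kg

[CO3²⁻] = 0.0954 mmol/kg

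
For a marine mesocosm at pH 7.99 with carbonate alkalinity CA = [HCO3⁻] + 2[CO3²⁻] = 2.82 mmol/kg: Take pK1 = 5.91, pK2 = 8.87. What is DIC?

CA = [HCO3⁻] + 2[CO3²⁻] = (α₁ + 2α₂)·DIC
At pH 7.99: [H⁺]/K1 = 10^-2.08 = 0.0083176, K2/[H⁺] = 10^-0.88 = 0.13183
α₁ = 1/(1 + 0.0083176 + 0.13183) = 1/1.1401 = 0.8771; α₂ = α₁·K2/[H⁺] = 0.1156
α₁ + 2α₂ = 1.1083
DIC = CA / (α₁ + 2α₂) = 2.82 / 1.1083 = 2.54 mmol/kg

DIC = 2.54 mmol/kg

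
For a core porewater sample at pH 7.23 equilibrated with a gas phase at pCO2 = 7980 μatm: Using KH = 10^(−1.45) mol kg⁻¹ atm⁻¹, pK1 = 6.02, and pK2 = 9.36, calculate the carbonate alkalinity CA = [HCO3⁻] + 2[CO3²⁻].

CA = 4.66 mmol/kg

[CO2*] = KH · pCO2 = 10^(−1.45) × 7980×10^-6 = 2.831×10^-4 mol/kg
α₀ = 1/(1 + K1/[H⁺] + K1K2/[H⁺]²) = 1/(1 + 10^+1.21 + 10^-0.92) = 0.05768
DIC = [CO2*]/α₀ = 2.831×10^-4 / 0.05768 = 4.909 mmol/kg
CA = (α₁ + 2α₂)·DIC = (0.9354 + 2×0.006934) × 4.909 = 4.66 mmol/kg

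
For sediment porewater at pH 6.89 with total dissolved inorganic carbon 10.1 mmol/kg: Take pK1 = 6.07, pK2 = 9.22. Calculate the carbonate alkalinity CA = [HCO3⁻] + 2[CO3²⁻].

CA = [HCO3⁻] + 2[CO3²⁻] = (α₁ + 2α₂)·DIC
At pH 6.89: [H⁺]/K1 = 10^-0.82 = 0.15136, K2/[H⁺] = 10^-2.33 = 0.0046774
α₁ = 1/(1 + 0.15136 + 0.0046774) = 1/1.1560 = 0.8650; α₂ = α₁·K2/[H⁺] = 0.004046
α₁ + 2α₂ = 0.8731
CA = 0.8731 × 10.1 = 8.82 mmol/kg

CA = 8.82 mmol/kg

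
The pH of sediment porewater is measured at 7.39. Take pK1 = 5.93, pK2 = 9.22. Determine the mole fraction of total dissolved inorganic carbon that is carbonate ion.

α₂ = 1 / (1 + [H⁺]/K2 + [H⁺]²/(K1K2)) = 1 / (1 + 10^+1.83 + 10^+0.37)
   = 1 / (1 + 67.608 + 2.3442) = 1/70.953 = 0.01409

α₂ = 0.0141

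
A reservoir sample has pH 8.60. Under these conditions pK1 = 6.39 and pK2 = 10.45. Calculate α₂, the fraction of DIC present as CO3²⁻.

α₂ = 0.0138

α₂ = 1 / (1 + [H⁺]/K2 + [H⁺]²/(K1K2)) = 1 / (1 + 10^+1.85 + 10^-0.36)
   = 1 / (1 + 70.795 + 0.43652) = 1/72.231 = 0.01384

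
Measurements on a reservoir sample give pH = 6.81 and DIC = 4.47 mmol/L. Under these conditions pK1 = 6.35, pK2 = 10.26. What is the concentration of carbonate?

α₂ = 1 / (1 + [H⁺]/K2 + [H⁺]²/(K1K2)) = 1 / (1 + 10^+3.45 + 10^+2.99)
   = 1 / (1 + 2818.4 + 977.24) = 1/3796.6 = 0.0002634
[CO3²⁻] = α₂ × DIC = 0.0002634 × 4.47 = 0.00118 mmol/L = 1.18 μmol/L

[CO3²⁻] = 1.18 μmol/L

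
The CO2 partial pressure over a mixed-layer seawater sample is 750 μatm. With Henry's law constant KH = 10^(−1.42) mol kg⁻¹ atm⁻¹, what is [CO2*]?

[CO2*] = 28.5 μmol/kg

KH = 10^(−1.42) = 3.802×10^-2 mol kg⁻¹ atm⁻¹
[CO2*] = KH · pCO2 = 3.802×10^-2 × 750×10^-6 atm = 2.85×10^-5 mol/kg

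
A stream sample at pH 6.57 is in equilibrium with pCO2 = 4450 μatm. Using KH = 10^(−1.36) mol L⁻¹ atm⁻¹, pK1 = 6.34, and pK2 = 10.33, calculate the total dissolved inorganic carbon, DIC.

[CO2*] = KH · pCO2 = 10^(−1.36) × 4450×10^-6 = 1.942×10^-4 mol/L
α₀ = 1/(1 + K1/[H⁺] + K1K2/[H⁺]²) = 1/(1 + 10^+0.23 + 10^-3.53) = 0.3706
DIC = [CO2*]/α₀ = 1.942×10^-4 / 0.3706 = 0.524 mmol/L

DIC = 0.524 mmol/L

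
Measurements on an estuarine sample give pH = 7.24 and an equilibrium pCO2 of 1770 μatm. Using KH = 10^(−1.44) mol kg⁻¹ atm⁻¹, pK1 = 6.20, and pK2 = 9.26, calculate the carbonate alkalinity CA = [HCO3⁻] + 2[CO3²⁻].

[CO2*] = KH · pCO2 = 10^(−1.44) × 1770×10^-6 = 6.426×10^-5 mol/kg
α₀ = 1/(1 + K1/[H⁺] + K1K2/[H⁺]²) = 1/(1 + 10^+1.04 + 10^-0.98) = 0.08285
DIC = [CO2*]/α₀ = 6.426×10^-5 / 0.08285 = 0.7756 mmol/kg
CA = (α₁ + 2α₂)·DIC = (0.9085 + 2×0.008676) × 0.7756 = 0.718 mmol/kg

CA = 0.718 mmol/kg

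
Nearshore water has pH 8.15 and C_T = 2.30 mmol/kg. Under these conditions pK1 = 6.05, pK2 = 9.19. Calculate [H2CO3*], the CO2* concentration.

α₀ = 1 / (1 + K1/[H⁺] + K1K2/[H⁺]²) = 1 / (1 + 10^+2.10 + 10^+1.06)
   = 1 / (1 + 125.89 + 11.482) = 1/138.37 = 0.007227
[CO2*] = α₀ × DIC = 0.007227 × 2.30 = 0.0166 mmol/kg = 16.6 μmol/kg

[CO2*] = 16.6 μmol/kg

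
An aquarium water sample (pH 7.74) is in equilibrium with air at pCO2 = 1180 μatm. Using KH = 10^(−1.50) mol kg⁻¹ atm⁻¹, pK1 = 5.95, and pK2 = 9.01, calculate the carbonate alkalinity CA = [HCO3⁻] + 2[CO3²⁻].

CA = 2.55 mmol/kg

[CO2*] = KH · pCO2 = 10^(−1.50) × 1180×10^-6 = 3.731×10^-5 mol/kg
α₀ = 1/(1 + K1/[H⁺] + K1K2/[H⁺]²) = 1/(1 + 10^+1.79 + 10^+0.52) = 0.01516
DIC = [CO2*]/α₀ = 3.731×10^-5 / 0.01516 = 2.462 mmol/kg
CA = (α₁ + 2α₂)·DIC = (0.9346 + 2×0.05019) × 2.462 = 2.55 mmol/kg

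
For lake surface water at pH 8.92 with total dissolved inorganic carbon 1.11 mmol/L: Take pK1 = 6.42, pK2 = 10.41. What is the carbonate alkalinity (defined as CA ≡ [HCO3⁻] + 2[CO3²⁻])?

CA = [HCO3⁻] + 2[CO3²⁻] = (α₁ + 2α₂)·DIC
At pH 8.92: [H⁺]/K1 = 10^-2.50 = 0.0031623, K2/[H⁺] = 10^-1.49 = 0.032359
α₁ = 1/(1 + 0.0031623 + 0.032359) = 1/1.0355 = 0.9657; α₂ = α₁·K2/[H⁺] = 0.03125
α₁ + 2α₂ = 1.0282
CA = 1.0282 × 1.11 = 1.14 mmol/L

CA = 1.14 mmol/L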